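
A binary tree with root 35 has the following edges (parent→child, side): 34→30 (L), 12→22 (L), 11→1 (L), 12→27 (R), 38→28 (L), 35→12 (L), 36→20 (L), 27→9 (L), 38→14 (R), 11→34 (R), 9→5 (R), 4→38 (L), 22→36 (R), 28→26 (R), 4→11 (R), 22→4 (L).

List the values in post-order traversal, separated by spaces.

Post-order visits the left subtree, then the right subtree, then the node.
At 35: go left to 12.
  At 12: go left to 22.
    At 22: go left to 4.
      At 4: go left to 38.
        At 38: go left to 28.
          At 28: no left child.
          At 28: go right to 26.
            26 is a leaf — visit 26.
          Visit 28.
        At 38: go right to 14.
          14 is a leaf — visit 14.
        Visit 38.
      At 4: go right to 11.
        At 11: go left to 1.
          1 is a leaf — visit 1.
        At 11: go right to 34.
          At 34: go left to 30.
            30 is a leaf — visit 30.
          At 34: no right child.
          Visit 34.
        Visit 11.
      Visit 4.
    At 22: go right to 36.
      At 36: go left to 20.
        20 is a leaf — visit 20.
      At 36: no right child.
      Visit 36.
    Visit 22.
  At 12: go right to 27.
    At 27: go left to 9.
      At 9: no left child.
      At 9: go right to 5.
        5 is a leaf — visit 5.
      Visit 9.
    At 27: no right child.
    Visit 27.
  Visit 12.
At 35: no right child.
Visit 35.

26 28 14 38 1 30 34 11 4 20 36 22 5 9 27 12 35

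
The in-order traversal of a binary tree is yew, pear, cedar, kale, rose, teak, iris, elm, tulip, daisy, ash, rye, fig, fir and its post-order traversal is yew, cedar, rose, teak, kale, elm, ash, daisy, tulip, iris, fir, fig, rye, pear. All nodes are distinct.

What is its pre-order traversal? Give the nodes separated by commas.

pear, yew, rye, iris, kale, cedar, teak, rose, tulip, elm, daisy, ash, fig, fir

The last element of post-order is the root; it splits in-order into left and right subtrees.
Root pear: left subtree has 1 node {yew}, right has 12 {cedar, kale, rose, teak, iris, elm, tulip, daisy, ash, rye, fig, fir}.
  Root rye: left subtree has 9 nodes {cedar, kale, rose, teak, iris, elm, tulip, daisy, ash}, right has 2 {fig, fir}.
    Root iris: left subtree has 4 nodes {cedar, kale, rose, teak}, right has 4 {elm, tulip, daisy, ash}.
      Root kale: left subtree has 1 node {cedar}, right has 2 {rose, teak}.
        Root teak: left subtree has 1 node {rose}, right has 0 { }.
      Root tulip: left subtree has 1 node {elm}, right has 2 {daisy, ash}.
        Root daisy: left subtree has 0 nodes { }, right has 1 {ash}.
    Root fig: left subtree has 0 nodes { }, right has 1 {fir}.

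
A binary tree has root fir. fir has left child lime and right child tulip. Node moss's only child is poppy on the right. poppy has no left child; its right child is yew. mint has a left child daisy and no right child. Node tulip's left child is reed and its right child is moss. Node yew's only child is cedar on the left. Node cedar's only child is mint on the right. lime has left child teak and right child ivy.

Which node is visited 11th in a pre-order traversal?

mint

Pre-order visits the node, then its left subtree, then its right subtree.
Visit fir.
At fir: go left to lime.
  Visit lime.
  At lime: go left to teak.
    teak is a leaf — visit teak.
  At lime: go right to ivy.
    ivy is a leaf — visit ivy.
At fir: go right to tulip.
  Visit tulip.
  At tulip: go left to reed.
    reed is a leaf — visit reed.
  At tulip: go right to moss.
    Visit moss.
    At moss: no left child.
    At moss: go right to poppy.
      Visit poppy.
      At poppy: no left child.
      At poppy: go right to yew.
        Visit yew.
        At yew: go left to cedar.
          Visit cedar.
          At cedar: no left child.
          At cedar: go right to mint.
            Visit mint.
            At mint: go left to daisy.
              daisy is a leaf — visit daisy.
            At mint: no right child.
        At yew: no right child.
Full pre-order sequence: fir, lime, teak, ivy, tulip, reed, moss, poppy, yew, cedar, mint, daisy.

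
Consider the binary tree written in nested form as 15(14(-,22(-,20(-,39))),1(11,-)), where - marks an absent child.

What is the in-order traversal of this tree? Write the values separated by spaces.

14 22 20 39 15 11 1

In-order visits the left subtree, then the node, then the right subtree.
At 15: go left to 14.
  At 14: no left child.
  Visit 14.
  At 14: go right to 22.
    At 22: no left child.
    Visit 22.
    At 22: go right to 20.
      At 20: no left child.
      Visit 20.
      At 20: go right to 39.
        39 is a leaf — visit 39.
Visit 15.
At 15: go right to 1.
  At 1: go left to 11.
    11 is a leaf — visit 11.
  Visit 1.
  At 1: no right child.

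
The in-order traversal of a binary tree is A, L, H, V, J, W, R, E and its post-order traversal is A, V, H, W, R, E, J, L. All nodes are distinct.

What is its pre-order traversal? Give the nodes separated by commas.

The last element of post-order is the root; it splits in-order into left and right subtrees.
Root L: left subtree has 1 node {A}, right has 6 {H, V, J, W, R, E}.
  Root J: left subtree has 2 nodes {H, V}, right has 3 {W, R, E}.
    Root H: left subtree has 0 nodes { }, right has 1 {V}.
    Root E: left subtree has 2 nodes {W, R}, right has 0 { }.
      Root R: left subtree has 1 node {W}, right has 0 { }.

L, A, J, H, V, E, R, W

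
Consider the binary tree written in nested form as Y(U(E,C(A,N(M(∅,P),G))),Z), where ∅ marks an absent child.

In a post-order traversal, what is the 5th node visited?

Post-order visits the left subtree, then the right subtree, then the node.
At Y: go left to U.
  At U: go left to E.
    E is a leaf — visit E.
  At U: go right to C.
    At C: go left to A.
      A is a leaf — visit A.
    At C: go right to N.
      At N: go left to M.
        At M: no left child.
        At M: go right to P.
          P is a leaf — visit P.
        Visit M.
      At N: go right to G.
        G is a leaf — visit G.
      Visit N.
    Visit C.
  Visit U.
At Y: go right to Z.
  Z is a leaf — visit Z.
Visit Y.
Full post-order sequence: E, A, P, M, G, N, C, U, Z, Y.

G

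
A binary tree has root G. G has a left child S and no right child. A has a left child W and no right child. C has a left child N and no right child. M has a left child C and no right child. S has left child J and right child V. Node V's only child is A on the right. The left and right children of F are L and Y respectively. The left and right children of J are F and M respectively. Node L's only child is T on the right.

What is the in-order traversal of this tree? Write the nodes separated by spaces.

In-order visits the left subtree, then the node, then the right subtree.
At G: go left to S.
  At S: go left to J.
    At J: go left to F.
      At F: go left to L.
        At L: no left child.
        Visit L.
        At L: go right to T.
          T is a leaf — visit T.
      Visit F.
      At F: go right to Y.
        Y is a leaf — visit Y.
    Visit J.
    At J: go right to M.
      At M: go left to C.
        At C: go left to N.
          N is a leaf — visit N.
        Visit C.
        At C: no right child.
      Visit M.
      At M: no right child.
  Visit S.
  At S: go right to V.
    At V: no left child.
    Visit V.
    At V: go right to A.
      At A: go left to W.
        W is a leaf — visit W.
      Visit A.
      At A: no right child.
Visit G.
At G: no right child.

L T F Y J N C M S V W A G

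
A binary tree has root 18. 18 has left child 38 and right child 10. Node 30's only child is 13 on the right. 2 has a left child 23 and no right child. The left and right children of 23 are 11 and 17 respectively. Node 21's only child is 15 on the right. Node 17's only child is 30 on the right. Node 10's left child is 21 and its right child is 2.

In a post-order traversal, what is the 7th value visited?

Post-order visits the left subtree, then the right subtree, then the node.
At 18: go left to 38.
  38 is a leaf — visit 38.
At 18: go right to 10.
  At 10: go left to 21.
    At 21: no left child.
    At 21: go right to 15.
      15 is a leaf — visit 15.
    Visit 21.
  At 10: go right to 2.
    At 2: go left to 23.
      At 23: go left to 11.
        11 is a leaf — visit 11.
      At 23: go right to 17.
        At 17: no left child.
        At 17: go right to 30.
          At 30: no left child.
          At 30: go right to 13.
            13 is a leaf — visit 13.
          Visit 30.
        Visit 17.
      Visit 23.
    At 2: no right child.
    Visit 2.
  Visit 10.
Visit 18.
Full post-order sequence: 38, 15, 21, 11, 13, 30, 17, 23, 2, 10, 18.

17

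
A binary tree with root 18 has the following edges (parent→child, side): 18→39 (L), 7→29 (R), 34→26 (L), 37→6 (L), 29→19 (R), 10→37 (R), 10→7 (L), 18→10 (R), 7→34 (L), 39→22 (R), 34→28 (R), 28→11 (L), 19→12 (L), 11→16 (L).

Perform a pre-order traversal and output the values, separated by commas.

Pre-order visits the node, then its left subtree, then its right subtree.
Visit 18.
At 18: go left to 39.
  Visit 39.
  At 39: no left child.
  At 39: go right to 22.
    22 is a leaf — visit 22.
At 18: go right to 10.
  Visit 10.
  At 10: go left to 7.
    Visit 7.
    At 7: go left to 34.
      Visit 34.
      At 34: go left to 26.
        26 is a leaf — visit 26.
      At 34: go right to 28.
        Visit 28.
        At 28: go left to 11.
          Visit 11.
          At 11: go left to 16.
            16 is a leaf — visit 16.
          At 11: no right child.
        At 28: no right child.
    At 7: go right to 29.
      Visit 29.
      At 29: no left child.
      At 29: go right to 19.
        Visit 19.
        At 19: go left to 12.
          12 is a leaf — visit 12.
        At 19: no right child.
  At 10: go right to 37.
    Visit 37.
    At 37: go left to 6.
      6 is a leaf — visit 6.
    At 37: no right child.

18, 39, 22, 10, 7, 34, 26, 28, 11, 16, 29, 19, 12, 37, 6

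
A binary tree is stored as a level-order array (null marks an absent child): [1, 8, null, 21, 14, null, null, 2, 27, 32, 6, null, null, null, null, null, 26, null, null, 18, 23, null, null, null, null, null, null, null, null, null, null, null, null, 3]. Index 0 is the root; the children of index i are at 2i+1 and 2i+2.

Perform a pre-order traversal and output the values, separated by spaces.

1 8 21 2 26 3 27 14 32 18 23 6

Pre-order visits the node, then its left subtree, then its right subtree.
Visit 1.
At 1: go left to 8.
  Visit 8.
  At 8: go left to 21.
    Visit 21.
    At 21: go left to 2.
      Visit 2.
      At 2: no left child.
      At 2: go right to 26.
        Visit 26.
        At 26: go left to 3.
          3 is a leaf — visit 3.
        At 26: no right child.
    At 21: go right to 27.
      27 is a leaf — visit 27.
  At 8: go right to 14.
    Visit 14.
    At 14: go left to 32.
      Visit 32.
      At 32: go left to 18.
        18 is a leaf — visit 18.
      At 32: go right to 23.
        23 is a leaf — visit 23.
    At 14: go right to 6.
      6 is a leaf — visit 6.
At 1: no right child.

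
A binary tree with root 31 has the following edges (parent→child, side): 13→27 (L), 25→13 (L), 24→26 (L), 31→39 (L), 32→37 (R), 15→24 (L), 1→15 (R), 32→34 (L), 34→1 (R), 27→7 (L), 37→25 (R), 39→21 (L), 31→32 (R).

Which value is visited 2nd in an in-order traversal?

39

In-order visits the left subtree, then the node, then the right subtree.
At 31: go left to 39.
  At 39: go left to 21.
    21 is a leaf — visit 21.
  Visit 39.
  At 39: no right child.
Visit 31.
At 31: go right to 32.
  At 32: go left to 34.
    At 34: no left child.
    Visit 34.
    At 34: go right to 1.
      At 1: no left child.
      Visit 1.
      At 1: go right to 15.
        At 15: go left to 24.
          At 24: go left to 26.
            26 is a leaf — visit 26.
          Visit 24.
          At 24: no right child.
        Visit 15.
        At 15: no right child.
  Visit 32.
  At 32: go right to 37.
    At 37: no left child.
    Visit 37.
    At 37: go right to 25.
      At 25: go left to 13.
        At 13: go left to 27.
          At 27: go left to 7.
            7 is a leaf — visit 7.
          Visit 27.
          At 27: no right child.
        Visit 13.
        At 13: no right child.
      Visit 25.
      At 25: no right child.
Full in-order sequence: 21, 39, 31, 34, 1, 26, 24, 15, 32, 37, 7, 27, 13, 25.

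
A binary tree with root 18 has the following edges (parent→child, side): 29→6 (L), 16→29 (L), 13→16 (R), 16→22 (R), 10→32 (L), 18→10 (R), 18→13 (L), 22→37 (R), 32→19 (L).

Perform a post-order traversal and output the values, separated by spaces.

6 29 37 22 16 13 19 32 10 18

Post-order visits the left subtree, then the right subtree, then the node.
At 18: go left to 13.
  At 13: no left child.
  At 13: go right to 16.
    At 16: go left to 29.
      At 29: go left to 6.
        6 is a leaf — visit 6.
      At 29: no right child.
      Visit 29.
    At 16: go right to 22.
      At 22: no left child.
      At 22: go right to 37.
        37 is a leaf — visit 37.
      Visit 22.
    Visit 16.
  Visit 13.
At 18: go right to 10.
  At 10: go left to 32.
    At 32: go left to 19.
      19 is a leaf — visit 19.
    At 32: no right child.
    Visit 32.
  At 10: no right child.
  Visit 10.
Visit 18.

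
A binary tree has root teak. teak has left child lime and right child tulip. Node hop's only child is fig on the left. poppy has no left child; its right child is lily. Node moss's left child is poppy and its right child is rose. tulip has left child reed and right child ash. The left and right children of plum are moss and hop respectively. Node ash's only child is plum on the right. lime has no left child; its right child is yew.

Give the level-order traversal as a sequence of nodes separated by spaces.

Level-order visits nodes level by level from the root, left to right within each level.
Level 0: teak
Level 1: lime, tulip
Level 2: yew, reed, ash
Level 3: plum
Level 4: moss, hop
Level 5: poppy, rose, fig
Level 6: lily

teak lime tulip yew reed ash plum moss hop poppy rose fig lily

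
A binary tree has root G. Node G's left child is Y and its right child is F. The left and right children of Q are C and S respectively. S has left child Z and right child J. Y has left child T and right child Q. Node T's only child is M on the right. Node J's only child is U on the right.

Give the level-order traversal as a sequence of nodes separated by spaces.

G Y F T Q M C S Z J U

Level-order visits nodes level by level from the root, left to right within each level.
Level 0: G
Level 1: Y, F
Level 2: T, Q
Level 3: M, C, S
Level 4: Z, J
Level 5: U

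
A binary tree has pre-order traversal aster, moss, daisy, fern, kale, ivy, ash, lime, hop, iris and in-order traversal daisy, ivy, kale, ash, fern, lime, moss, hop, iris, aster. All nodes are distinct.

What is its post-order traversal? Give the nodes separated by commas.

ivy, ash, kale, lime, fern, daisy, iris, hop, moss, aster

The first element of pre-order is the root; it splits in-order into left and right subtrees.
Root aster: left subtree has 9 nodes {daisy, ivy, kale, ash, fern, lime, moss, hop, iris}, right has 0 { }.
  Root moss: left subtree has 6 nodes {daisy, ivy, kale, ash, fern, lime}, right has 2 {hop, iris}.
    Root daisy: left subtree has 0 nodes { }, right has 5 {ivy, kale, ash, fern, lime}.
      Root fern: left subtree has 3 nodes {ivy, kale, ash}, right has 1 {lime}.
        Root kale: left subtree has 1 node {ivy}, right has 1 {ash}.
    Root hop: left subtree has 0 nodes { }, right has 1 {iris}.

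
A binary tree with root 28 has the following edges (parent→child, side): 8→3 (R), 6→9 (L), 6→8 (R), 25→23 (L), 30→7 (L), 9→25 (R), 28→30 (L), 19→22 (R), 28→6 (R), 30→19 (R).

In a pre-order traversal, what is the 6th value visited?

Pre-order visits the node, then its left subtree, then its right subtree.
Visit 28.
At 28: go left to 30.
  Visit 30.
  At 30: go left to 7.
    7 is a leaf — visit 7.
  At 30: go right to 19.
    Visit 19.
    At 19: no left child.
    At 19: go right to 22.
      22 is a leaf — visit 22.
At 28: go right to 6.
  Visit 6.
  At 6: go left to 9.
    Visit 9.
    At 9: no left child.
    At 9: go right to 25.
      Visit 25.
      At 25: go left to 23.
        23 is a leaf — visit 23.
      At 25: no right child.
  At 6: go right to 8.
    Visit 8.
    At 8: no left child.
    At 8: go right to 3.
      3 is a leaf — visit 3.
Full pre-order sequence: 28, 30, 7, 19, 22, 6, 9, 25, 23, 8, 3.

6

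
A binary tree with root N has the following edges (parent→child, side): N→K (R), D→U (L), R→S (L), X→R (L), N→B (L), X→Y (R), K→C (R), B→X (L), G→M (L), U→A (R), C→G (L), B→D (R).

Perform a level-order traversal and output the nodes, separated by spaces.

Level-order visits nodes level by level from the root, left to right within each level.
Level 0: N
Level 1: B, K
Level 2: X, D, C
Level 3: R, Y, U, G
Level 4: S, A, M

N B K X D C R Y U G S A M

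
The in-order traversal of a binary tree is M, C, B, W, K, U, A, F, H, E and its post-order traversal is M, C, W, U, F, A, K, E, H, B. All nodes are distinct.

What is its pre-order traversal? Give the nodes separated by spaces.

B C M H K W A U F E

The last element of post-order is the root; it splits in-order into left and right subtrees.
Root B: left subtree has 2 nodes {M, C}, right has 7 {W, K, U, A, F, H, E}.
  Root C: left subtree has 1 node {M}, right has 0 { }.
  Root H: left subtree has 5 nodes {W, K, U, A, F}, right has 1 {E}.
    Root K: left subtree has 1 node {W}, right has 3 {U, A, F}.
      Root A: left subtree has 1 node {U}, right has 1 {F}.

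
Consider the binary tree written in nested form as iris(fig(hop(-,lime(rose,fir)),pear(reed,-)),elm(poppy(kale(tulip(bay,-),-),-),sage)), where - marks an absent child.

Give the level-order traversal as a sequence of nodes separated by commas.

Level-order visits nodes level by level from the root, left to right within each level.
Level 0: iris
Level 1: fig, elm
Level 2: hop, pear, poppy, sage
Level 3: lime, reed, kale
Level 4: rose, fir, tulip
Level 5: bay

iris, fig, elm, hop, pear, poppy, sage, lime, reed, kale, rose, fir, tulip, bay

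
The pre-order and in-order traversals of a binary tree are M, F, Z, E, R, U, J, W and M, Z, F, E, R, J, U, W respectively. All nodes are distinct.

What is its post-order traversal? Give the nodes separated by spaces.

The first element of pre-order is the root; it splits in-order into left and right subtrees.
Root M: left subtree has 0 nodes { }, right has 7 {Z, F, E, R, J, U, W}.
  Root F: left subtree has 1 node {Z}, right has 5 {E, R, J, U, W}.
    Root E: left subtree has 0 nodes { }, right has 4 {R, J, U, W}.
      Root R: left subtree has 0 nodes { }, right has 3 {J, U, W}.
        Root U: left subtree has 1 node {J}, right has 1 {W}.

Z J W U R E F M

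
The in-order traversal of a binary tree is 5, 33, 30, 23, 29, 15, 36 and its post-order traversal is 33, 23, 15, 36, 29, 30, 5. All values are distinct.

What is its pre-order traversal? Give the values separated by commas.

5, 30, 33, 29, 23, 36, 15

The last element of post-order is the root; it splits in-order into left and right subtrees.
Root 5: left subtree has 0 nodes { }, right has 6 {33, 30, 23, 29, 15, 36}.
  Root 30: left subtree has 1 node {33}, right has 4 {23, 29, 15, 36}.
    Root 29: left subtree has 1 node {23}, right has 2 {15, 36}.
      Root 36: left subtree has 1 node {15}, right has 0 { }.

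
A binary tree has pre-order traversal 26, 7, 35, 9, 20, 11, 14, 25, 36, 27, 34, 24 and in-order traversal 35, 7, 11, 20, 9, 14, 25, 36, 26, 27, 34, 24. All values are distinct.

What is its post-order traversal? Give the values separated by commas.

The first element of pre-order is the root; it splits in-order into left and right subtrees.
Root 26: left subtree has 8 nodes {35, 7, 11, 20, 9, 14, 25, 36}, right has 3 {27, 34, 24}.
  Root 7: left subtree has 1 node {35}, right has 6 {11, 20, 9, 14, 25, 36}.
    Root 9: left subtree has 2 nodes {11, 20}, right has 3 {14, 25, 36}.
      Root 20: left subtree has 1 node {11}, right has 0 { }.
      Root 14: left subtree has 0 nodes { }, right has 2 {25, 36}.
        Root 25: left subtree has 0 nodes { }, right has 1 {36}.
  Root 27: left subtree has 0 nodes { }, right has 2 {34, 24}.
    Root 34: left subtree has 0 nodes { }, right has 1 {24}.

35, 11, 20, 36, 25, 14, 9, 7, 24, 34, 27, 26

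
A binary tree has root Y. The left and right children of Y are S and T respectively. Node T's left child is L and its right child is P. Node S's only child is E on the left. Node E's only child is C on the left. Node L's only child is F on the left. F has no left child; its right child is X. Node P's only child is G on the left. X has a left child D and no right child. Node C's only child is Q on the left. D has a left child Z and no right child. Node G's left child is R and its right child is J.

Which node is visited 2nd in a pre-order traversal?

Pre-order visits the node, then its left subtree, then its right subtree.
Visit Y.
At Y: go left to S.
  Visit S.
  At S: go left to E.
    Visit E.
    At E: go left to C.
      Visit C.
      At C: go left to Q.
        Q is a leaf — visit Q.
      At C: no right child.
    At E: no right child.
  At S: no right child.
At Y: go right to T.
  Visit T.
  At T: go left to L.
    Visit L.
    At L: go left to F.
      Visit F.
      At F: no left child.
      At F: go right to X.
        Visit X.
        At X: go left to D.
          Visit D.
          At D: go left to Z.
            Z is a leaf — visit Z.
          At D: no right child.
        At X: no right child.
    At L: no right child.
  At T: go right to P.
    Visit P.
    At P: go left to G.
      Visit G.
      At G: go left to R.
        R is a leaf — visit R.
      At G: go right to J.
        J is a leaf — visit J.
    At P: no right child.
Full pre-order sequence: Y, S, E, C, Q, T, L, F, X, D, Z, P, G, R, J.

S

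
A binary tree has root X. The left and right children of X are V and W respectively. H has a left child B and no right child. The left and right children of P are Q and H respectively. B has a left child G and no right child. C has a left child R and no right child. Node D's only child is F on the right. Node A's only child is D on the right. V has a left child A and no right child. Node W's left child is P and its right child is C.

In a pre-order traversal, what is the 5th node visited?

F

Pre-order visits the node, then its left subtree, then its right subtree.
Visit X.
At X: go left to V.
  Visit V.
  At V: go left to A.
    Visit A.
    At A: no left child.
    At A: go right to D.
      Visit D.
      At D: no left child.
      At D: go right to F.
        F is a leaf — visit F.
  At V: no right child.
At X: go right to W.
  Visit W.
  At W: go left to P.
    Visit P.
    At P: go left to Q.
      Q is a leaf — visit Q.
    At P: go right to H.
      Visit H.
      At H: go left to B.
        Visit B.
        At B: go left to G.
          G is a leaf — visit G.
        At B: no right child.
      At H: no right child.
  At W: go right to C.
    Visit C.
    At C: go left to R.
      R is a leaf — visit R.
    At C: no right child.
Full pre-order sequence: X, V, A, D, F, W, P, Q, H, B, G, C, R.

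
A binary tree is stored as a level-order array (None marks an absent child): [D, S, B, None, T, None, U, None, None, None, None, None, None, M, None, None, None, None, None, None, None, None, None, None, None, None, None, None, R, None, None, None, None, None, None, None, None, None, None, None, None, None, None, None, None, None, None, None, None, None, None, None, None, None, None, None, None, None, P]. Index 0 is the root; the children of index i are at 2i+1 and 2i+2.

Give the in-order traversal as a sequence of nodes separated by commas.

S, T, D, B, M, R, P, U

In-order visits the left subtree, then the node, then the right subtree.
At D: go left to S.
  At S: no left child.
  Visit S.
  At S: go right to T.
    T is a leaf — visit T.
Visit D.
At D: go right to B.
  At B: no left child.
  Visit B.
  At B: go right to U.
    At U: go left to M.
      At M: no left child.
      Visit M.
      At M: go right to R.
        At R: no left child.
        Visit R.
        At R: go right to P.
          P is a leaf — visit P.
    Visit U.
    At U: no right child.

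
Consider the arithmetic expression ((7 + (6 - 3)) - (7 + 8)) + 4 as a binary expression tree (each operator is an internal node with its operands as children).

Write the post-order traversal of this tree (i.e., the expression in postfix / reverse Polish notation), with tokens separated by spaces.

Post-order on an expression tree gives postfix notation: for each operator, emit left operand, right operand, then the operator.

7 6 3 - + 7 8 + - 4 +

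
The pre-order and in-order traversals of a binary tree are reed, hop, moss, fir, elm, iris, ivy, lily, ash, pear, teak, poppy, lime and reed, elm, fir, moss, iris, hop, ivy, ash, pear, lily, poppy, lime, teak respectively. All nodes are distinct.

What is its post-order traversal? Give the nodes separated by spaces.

The first element of pre-order is the root; it splits in-order into left and right subtrees.
Root reed: left subtree has 0 nodes { }, right has 12 {elm, fir, moss, iris, hop, ivy, ash, pear, lily, poppy, lime, teak}.
  Root hop: left subtree has 4 nodes {elm, fir, moss, iris}, right has 7 {ivy, ash, pear, lily, poppy, lime, teak}.
    Root moss: left subtree has 2 nodes {elm, fir}, right has 1 {iris}.
      Root fir: left subtree has 1 node {elm}, right has 0 { }.
    Root ivy: left subtree has 0 nodes { }, right has 6 {ash, pear, lily, poppy, lime, teak}.
      Root lily: left subtree has 2 nodes {ash, pear}, right has 3 {poppy, lime, teak}.
        Root ash: left subtree has 0 nodes { }, right has 1 {pear}.
        Root teak: left subtree has 2 nodes {poppy, lime}, right has 0 { }.
          Root poppy: left subtree has 0 nodes { }, right has 1 {lime}.

elm fir iris moss pear ash lime poppy teak lily ivy hop reed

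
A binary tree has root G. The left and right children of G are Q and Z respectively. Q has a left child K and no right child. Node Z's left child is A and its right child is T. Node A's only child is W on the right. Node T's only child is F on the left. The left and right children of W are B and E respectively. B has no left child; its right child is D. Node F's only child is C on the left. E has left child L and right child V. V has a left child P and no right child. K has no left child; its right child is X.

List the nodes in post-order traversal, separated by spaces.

Post-order visits the left subtree, then the right subtree, then the node.
At G: go left to Q.
  At Q: go left to K.
    At K: no left child.
    At K: go right to X.
      X is a leaf — visit X.
    Visit K.
  At Q: no right child.
  Visit Q.
At G: go right to Z.
  At Z: go left to A.
    At A: no left child.
    At A: go right to W.
      At W: go left to B.
        At B: no left child.
        At B: go right to D.
          D is a leaf — visit D.
        Visit B.
      At W: go right to E.
        At E: go left to L.
          L is a leaf — visit L.
        At E: go right to V.
          At V: go left to P.
            P is a leaf — visit P.
          At V: no right child.
          Visit V.
        Visit E.
      Visit W.
    Visit A.
  At Z: go right to T.
    At T: go left to F.
      At F: go left to C.
        C is a leaf — visit C.
      At F: no right child.
      Visit F.
    At T: no right child.
    Visit T.
  Visit Z.
Visit G.

X K Q D B L P V E W A C F T Z G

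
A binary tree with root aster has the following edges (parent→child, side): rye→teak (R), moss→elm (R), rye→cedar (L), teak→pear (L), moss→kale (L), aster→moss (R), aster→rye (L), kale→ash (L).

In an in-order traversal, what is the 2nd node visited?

rye

In-order visits the left subtree, then the node, then the right subtree.
At aster: go left to rye.
  At rye: go left to cedar.
    cedar is a leaf — visit cedar.
  Visit rye.
  At rye: go right to teak.
    At teak: go left to pear.
      pear is a leaf — visit pear.
    Visit teak.
    At teak: no right child.
Visit aster.
At aster: go right to moss.
  At moss: go left to kale.
    At kale: go left to ash.
      ash is a leaf — visit ash.
    Visit kale.
    At kale: no right child.
  Visit moss.
  At moss: go right to elm.
    elm is a leaf — visit elm.
Full in-order sequence: cedar, rye, pear, teak, aster, ash, kale, moss, elm.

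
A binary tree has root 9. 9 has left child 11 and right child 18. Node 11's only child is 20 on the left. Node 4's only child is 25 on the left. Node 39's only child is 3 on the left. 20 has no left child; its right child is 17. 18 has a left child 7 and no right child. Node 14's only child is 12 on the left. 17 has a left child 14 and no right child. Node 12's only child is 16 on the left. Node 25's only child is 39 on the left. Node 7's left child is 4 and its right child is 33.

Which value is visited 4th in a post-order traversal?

Post-order visits the left subtree, then the right subtree, then the node.
At 9: go left to 11.
  At 11: go left to 20.
    At 20: no left child.
    At 20: go right to 17.
      At 17: go left to 14.
        At 14: go left to 12.
          At 12: go left to 16.
            16 is a leaf — visit 16.
          At 12: no right child.
          Visit 12.
        At 14: no right child.
        Visit 14.
      At 17: no right child.
      Visit 17.
    Visit 20.
  At 11: no right child.
  Visit 11.
At 9: go right to 18.
  At 18: go left to 7.
    At 7: go left to 4.
      At 4: go left to 25.
        At 25: go left to 39.
          At 39: go left to 3.
            3 is a leaf — visit 3.
          At 39: no right child.
          Visit 39.
        At 25: no right child.
        Visit 25.
      At 4: no right child.
      Visit 4.
    At 7: go right to 33.
      33 is a leaf — visit 33.
    Visit 7.
  At 18: no right child.
  Visit 18.
Visit 9.
Full post-order sequence: 16, 12, 14, 17, 20, 11, 3, 39, 25, 4, 33, 7, 18, 9.

17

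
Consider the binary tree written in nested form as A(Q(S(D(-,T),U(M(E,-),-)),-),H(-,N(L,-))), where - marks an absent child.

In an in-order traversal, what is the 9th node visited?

H

In-order visits the left subtree, then the node, then the right subtree.
At A: go left to Q.
  At Q: go left to S.
    At S: go left to D.
      At D: no left child.
      Visit D.
      At D: go right to T.
        T is a leaf — visit T.
    Visit S.
    At S: go right to U.
      At U: go left to M.
        At M: go left to E.
          E is a leaf — visit E.
        Visit M.
        At M: no right child.
      Visit U.
      At U: no right child.
  Visit Q.
  At Q: no right child.
Visit A.
At A: go right to H.
  At H: no left child.
  Visit H.
  At H: go right to N.
    At N: go left to L.
      L is a leaf — visit L.
    Visit N.
    At N: no right child.
Full in-order sequence: D, T, S, E, M, U, Q, A, H, L, N.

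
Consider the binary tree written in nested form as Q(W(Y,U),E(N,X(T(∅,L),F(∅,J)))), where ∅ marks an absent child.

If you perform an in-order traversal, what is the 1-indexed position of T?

In-order visits the left subtree, then the node, then the right subtree.
At Q: go left to W.
  At W: go left to Y.
    Y is a leaf — visit Y.
  Visit W.
  At W: go right to U.
    U is a leaf — visit U.
Visit Q.
At Q: go right to E.
  At E: go left to N.
    N is a leaf — visit N.
  Visit E.
  At E: go right to X.
    At X: go left to T.
      At T: no left child.
      Visit T.
      At T: go right to L.
        L is a leaf — visit L.
    Visit X.
    At X: go right to F.
      At F: no left child.
      Visit F.
      At F: go right to J.
        J is a leaf — visit J.
Full in-order sequence: Y, W, U, Q, N, E, T, L, X, F, J.

7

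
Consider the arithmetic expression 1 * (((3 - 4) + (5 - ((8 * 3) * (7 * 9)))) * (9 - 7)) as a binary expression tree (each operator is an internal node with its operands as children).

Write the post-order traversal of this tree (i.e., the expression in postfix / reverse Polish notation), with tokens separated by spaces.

Post-order on an expression tree gives postfix notation: for each operator, emit left operand, right operand, then the operator.

1 3 4 - 5 8 3 * 7 9 * * - + 9 7 - * *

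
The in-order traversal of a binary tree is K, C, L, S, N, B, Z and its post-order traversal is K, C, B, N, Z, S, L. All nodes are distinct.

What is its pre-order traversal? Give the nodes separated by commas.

L, C, K, S, Z, N, B

The last element of post-order is the root; it splits in-order into left and right subtrees.
Root L: left subtree has 2 nodes {K, C}, right has 4 {S, N, B, Z}.
  Root C: left subtree has 1 node {K}, right has 0 { }.
  Root S: left subtree has 0 nodes { }, right has 3 {N, B, Z}.
    Root Z: left subtree has 2 nodes {N, B}, right has 0 { }.
      Root N: left subtree has 0 nodes { }, right has 1 {B}.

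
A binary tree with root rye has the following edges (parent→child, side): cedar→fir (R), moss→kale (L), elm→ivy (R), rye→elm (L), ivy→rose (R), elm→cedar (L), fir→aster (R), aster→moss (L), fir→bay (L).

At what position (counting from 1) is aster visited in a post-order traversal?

Post-order visits the left subtree, then the right subtree, then the node.
At rye: go left to elm.
  At elm: go left to cedar.
    At cedar: no left child.
    At cedar: go right to fir.
      At fir: go left to bay.
        bay is a leaf — visit bay.
      At fir: go right to aster.
        At aster: go left to moss.
          At moss: go left to kale.
            kale is a leaf — visit kale.
          At moss: no right child.
          Visit moss.
        At aster: no right child.
        Visit aster.
      Visit fir.
    Visit cedar.
  At elm: go right to ivy.
    At ivy: no left child.
    At ivy: go right to rose.
      rose is a leaf — visit rose.
    Visit ivy.
  Visit elm.
At rye: no right child.
Visit rye.
Full post-order sequence: bay, kale, moss, aster, fir, cedar, rose, ivy, elm, rye.

4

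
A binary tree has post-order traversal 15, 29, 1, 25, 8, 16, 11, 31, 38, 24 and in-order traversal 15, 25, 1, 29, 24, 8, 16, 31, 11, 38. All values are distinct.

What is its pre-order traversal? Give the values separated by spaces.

24 25 15 1 29 38 31 16 8 11

The last element of post-order is the root; it splits in-order into left and right subtrees.
Root 24: left subtree has 4 nodes {15, 25, 1, 29}, right has 5 {8, 16, 31, 11, 38}.
  Root 25: left subtree has 1 node {15}, right has 2 {1, 29}.
    Root 1: left subtree has 0 nodes { }, right has 1 {29}.
  Root 38: left subtree has 4 nodes {8, 16, 31, 11}, right has 0 { }.
    Root 31: left subtree has 2 nodes {8, 16}, right has 1 {11}.
      Root 16: left subtree has 1 node {8}, right has 0 { }.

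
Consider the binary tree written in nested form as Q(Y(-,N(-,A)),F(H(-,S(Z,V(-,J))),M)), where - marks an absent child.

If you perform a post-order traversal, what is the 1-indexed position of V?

6

Post-order visits the left subtree, then the right subtree, then the node.
At Q: go left to Y.
  At Y: no left child.
  At Y: go right to N.
    At N: no left child.
    At N: go right to A.
      A is a leaf — visit A.
    Visit N.
  Visit Y.
At Q: go right to F.
  At F: go left to H.
    At H: no left child.
    At H: go right to S.
      At S: go left to Z.
        Z is a leaf — visit Z.
      At S: go right to V.
        At V: no left child.
        At V: go right to J.
          J is a leaf — visit J.
        Visit V.
      Visit S.
    Visit H.
  At F: go right to M.
    M is a leaf — visit M.
  Visit F.
Visit Q.
Full post-order sequence: A, N, Y, Z, J, V, S, H, M, F, Q.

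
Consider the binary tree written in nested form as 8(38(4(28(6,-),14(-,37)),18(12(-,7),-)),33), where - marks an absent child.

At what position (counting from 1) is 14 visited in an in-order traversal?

In-order visits the left subtree, then the node, then the right subtree.
At 8: go left to 38.
  At 38: go left to 4.
    At 4: go left to 28.
      At 28: go left to 6.
        6 is a leaf — visit 6.
      Visit 28.
      At 28: no right child.
    Visit 4.
    At 4: go right to 14.
      At 14: no left child.
      Visit 14.
      At 14: go right to 37.
        37 is a leaf — visit 37.
  Visit 38.
  At 38: go right to 18.
    At 18: go left to 12.
      At 12: no left child.
      Visit 12.
      At 12: go right to 7.
        7 is a leaf — visit 7.
    Visit 18.
    At 18: no right child.
Visit 8.
At 8: go right to 33.
  33 is a leaf — visit 33.
Full in-order sequence: 6, 28, 4, 14, 37, 38, 12, 7, 18, 8, 33.

4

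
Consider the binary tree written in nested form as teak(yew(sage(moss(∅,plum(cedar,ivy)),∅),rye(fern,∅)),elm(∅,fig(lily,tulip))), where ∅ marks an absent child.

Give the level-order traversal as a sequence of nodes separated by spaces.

teak yew elm sage rye fig moss fern lily tulip plum cedar ivy

Level-order visits nodes level by level from the root, left to right within each level.
Level 0: teak
Level 1: yew, elm
Level 2: sage, rye, fig
Level 3: moss, fern, lily, tulip
Level 4: plum
Level 5: cedar, ivy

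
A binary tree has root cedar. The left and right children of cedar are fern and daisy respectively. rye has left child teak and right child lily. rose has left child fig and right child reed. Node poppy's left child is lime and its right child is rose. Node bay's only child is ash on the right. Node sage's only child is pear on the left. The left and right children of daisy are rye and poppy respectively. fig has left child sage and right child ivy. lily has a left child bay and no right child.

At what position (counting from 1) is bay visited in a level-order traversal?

Level-order visits nodes level by level from the root, left to right within each level.
Level 0: cedar
Level 1: fern, daisy
Level 2: rye, poppy
Level 3: teak, lily, lime, rose
Level 4: bay, fig, reed
Level 5: ash, sage, ivy
Level 6: pear
Full level-order sequence: cedar, fern, daisy, rye, poppy, teak, lily, lime, rose, bay, fig, reed, ash, sage, ivy, pear.

10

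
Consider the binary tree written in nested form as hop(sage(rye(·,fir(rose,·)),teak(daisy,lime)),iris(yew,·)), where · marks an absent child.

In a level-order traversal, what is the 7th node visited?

fir

Level-order visits nodes level by level from the root, left to right within each level.
Level 0: hop
Level 1: sage, iris
Level 2: rye, teak, yew
Level 3: fir, daisy, lime
Level 4: rose
Full level-order sequence: hop, sage, iris, rye, teak, yew, fir, daisy, lime, rose.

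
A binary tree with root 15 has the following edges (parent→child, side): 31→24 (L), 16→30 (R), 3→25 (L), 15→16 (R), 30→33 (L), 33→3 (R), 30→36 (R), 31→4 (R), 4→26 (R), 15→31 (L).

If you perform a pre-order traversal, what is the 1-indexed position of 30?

Pre-order visits the node, then its left subtree, then its right subtree.
Visit 15.
At 15: go left to 31.
  Visit 31.
  At 31: go left to 24.
    24 is a leaf — visit 24.
  At 31: go right to 4.
    Visit 4.
    At 4: no left child.
    At 4: go right to 26.
      26 is a leaf — visit 26.
At 15: go right to 16.
  Visit 16.
  At 16: no left child.
  At 16: go right to 30.
    Visit 30.
    At 30: go left to 33.
      Visit 33.
      At 33: no left child.
      At 33: go right to 3.
        Visit 3.
        At 3: go left to 25.
          25 is a leaf — visit 25.
        At 3: no right child.
    At 30: go right to 36.
      36 is a leaf — visit 36.
Full pre-order sequence: 15, 31, 24, 4, 26, 16, 30, 33, 3, 25, 36.

7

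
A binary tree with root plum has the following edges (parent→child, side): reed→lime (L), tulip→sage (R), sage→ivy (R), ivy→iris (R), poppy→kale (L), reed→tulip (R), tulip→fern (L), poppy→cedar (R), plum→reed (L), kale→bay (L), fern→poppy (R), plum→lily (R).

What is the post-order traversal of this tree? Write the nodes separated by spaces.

lime bay kale cedar poppy fern iris ivy sage tulip reed lily plum

Post-order visits the left subtree, then the right subtree, then the node.
At plum: go left to reed.
  At reed: go left to lime.
    lime is a leaf — visit lime.
  At reed: go right to tulip.
    At tulip: go left to fern.
      At fern: no left child.
      At fern: go right to poppy.
        At poppy: go left to kale.
          At kale: go left to bay.
            bay is a leaf — visit bay.
          At kale: no right child.
          Visit kale.
        At poppy: go right to cedar.
          cedar is a leaf — visit cedar.
        Visit poppy.
      Visit fern.
    At tulip: go right to sage.
      At sage: no left child.
      At sage: go right to ivy.
        At ivy: no left child.
        At ivy: go right to iris.
          iris is a leaf — visit iris.
        Visit ivy.
      Visit sage.
    Visit tulip.
  Visit reed.
At plum: go right to lily.
  lily is a leaf — visit lily.
Visit plum.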